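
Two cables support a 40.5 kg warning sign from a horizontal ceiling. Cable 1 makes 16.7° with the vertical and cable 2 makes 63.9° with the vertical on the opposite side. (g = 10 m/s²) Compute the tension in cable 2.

T_2 ≈ 118 N

Angles from the horizontal: cable 1 is 90° − 16.7° = 73.3°, cable 2 is 90° − 63.9° = 26.1°.
Weight W = 40.5 × 10 = 405 N acts straight down.
Horizontal: T_1 cos 73.3° = T_2 cos 26.1°  →  T_1 = 3.125 T_2.
Vertical: T_1 sin 73.3° + T_2 sin 26.1° = 405.
Substituting the horizontal relation into the vertical equation gives 3.433 T_2 = 405, so T_2 = 118 N.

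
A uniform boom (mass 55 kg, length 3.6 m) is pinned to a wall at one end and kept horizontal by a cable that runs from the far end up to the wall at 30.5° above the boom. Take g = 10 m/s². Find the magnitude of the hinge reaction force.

Take torques about the hinge: T sin 30.5° · 3.6 = 55×10×1.8 = 990 N·m.
So T = 990 / (0.5075 × 3.6) = 541.83 N.
ΣF_x = 0: H_x = T cos 30.5° = 466.86 N.
ΣF_y = 0: H_y = (55×10) − T sin 30.5° = 550 − 275 = 275 N.
|H| = √(H_x² + H_y²) = √((466.86)² + (275)²) = 541.83 N.

|H| ≈ 542 N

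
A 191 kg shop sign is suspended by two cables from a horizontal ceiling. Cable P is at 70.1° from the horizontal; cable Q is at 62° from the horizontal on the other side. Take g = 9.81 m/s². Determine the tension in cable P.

T_P ≈ 1190 N

Weight W = 191 × 9.81 = 1874 N acts straight down.
Horizontal: T_P cos 70.1° = T_Q cos 62°  →  T_Q = 0.725 T_P.
Vertical: T_P sin 70.1° + T_Q sin 62° = 1874.
Substituting the horizontal relation into the vertical equation gives 1.58 T_P = 1874, so T_P = 1186 N.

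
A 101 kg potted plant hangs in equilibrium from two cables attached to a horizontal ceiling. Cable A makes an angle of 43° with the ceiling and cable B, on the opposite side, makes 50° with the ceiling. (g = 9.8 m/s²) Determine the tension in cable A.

T_A ≈ 637 N

Weight W = 101 × 9.8 = 989.8 N acts straight down.
Horizontal: T_A cos 43° = T_B cos 50°  →  T_B = 1.138 T_A.
Vertical: T_A sin 43° + T_B sin 50° = 989.8.
Substituting the horizontal relation into the vertical equation gives 1.554 T_A = 989.8, so T_A = 637.1 N.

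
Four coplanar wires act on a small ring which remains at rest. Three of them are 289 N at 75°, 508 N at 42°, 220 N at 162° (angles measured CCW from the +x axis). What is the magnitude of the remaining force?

Sum the known components: ΣF_x = 243.1 N, ΣF_y = 687.1 N.
For equilibrium the remaining force must supply (−ΣF_x, −ΣF_y) = (-243.1, -687.1) N.
Magnitude = √((-243.1)² + (-687.1)²) = 728.8 N; direction = atan2(-687.1, -243.1) = 250.5°.

F ≈ 729 N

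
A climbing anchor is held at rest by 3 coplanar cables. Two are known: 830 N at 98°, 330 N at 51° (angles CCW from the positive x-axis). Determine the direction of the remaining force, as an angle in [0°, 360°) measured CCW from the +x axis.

θ ≈ 265°

Sum the known components: ΣF_x = 92.16 N, ΣF_y = 1078 N.
For equilibrium the remaining force must supply (−ΣF_x, −ΣF_y) = (-92.16, -1078) N.
Magnitude = √((-92.16)² + (-1078)²) = 1082 N; direction = atan2(-1078, -92.16) = 265.1°.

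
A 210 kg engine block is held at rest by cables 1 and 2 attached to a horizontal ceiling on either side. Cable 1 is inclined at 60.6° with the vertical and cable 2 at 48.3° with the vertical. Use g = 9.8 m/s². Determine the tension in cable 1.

Angles from the horizontal: cable 1 is 90° − 60.6° = 29.4°, cable 2 is 90° − 48.3° = 41.7°.
Weight W = 210 × 9.8 = 2058 N acts straight down.
Horizontal: T_1 cos 29.4° = T_2 cos 41.7°  →  T_2 = 1.167 T_1.
Vertical: T_1 sin 29.4° + T_2 sin 41.7° = 2058.
Substituting the horizontal relation into the vertical equation gives 1.267 T_1 = 2058, so T_1 = 1624 N.

T_1 ≈ 1620 N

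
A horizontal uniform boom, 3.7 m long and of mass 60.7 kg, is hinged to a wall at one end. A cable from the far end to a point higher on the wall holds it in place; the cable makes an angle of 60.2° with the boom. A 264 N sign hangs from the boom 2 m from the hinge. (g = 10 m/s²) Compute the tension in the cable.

T ≈ 514 N

Take torques about the hinge: T sin 60.2° · 3.7 = 60.7×10×1.85 + 264×2 = 1651 N·m.
So T = 1651 / (0.8678 × 3.7) = 514.2 N.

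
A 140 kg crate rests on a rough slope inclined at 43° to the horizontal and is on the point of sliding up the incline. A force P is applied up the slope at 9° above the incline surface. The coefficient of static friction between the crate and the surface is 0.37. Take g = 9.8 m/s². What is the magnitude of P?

On the verge of sliding up the incline, friction equals μN and acts down the slope.
Perpendicular: N + P sin 9° = W cos 43° = 1003 N.
Along incline: P cos 9° = W sin 43° + μN  with W sin 43° = 935.7 N.
Solving the pair for P and N: P = 1250 N, N = 807.9 N (and f = μN = 298.9 N).

P ≈ 1250 N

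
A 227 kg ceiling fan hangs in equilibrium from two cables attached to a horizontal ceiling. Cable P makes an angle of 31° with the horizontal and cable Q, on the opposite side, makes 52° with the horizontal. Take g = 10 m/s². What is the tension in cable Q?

Weight W = 227 × 10 = 2270 N acts straight down.
Horizontal: T_P cos 31° = T_Q cos 52°  →  T_P = 0.7183 T_Q.
Vertical: T_P sin 31° + T_Q sin 52° = 2270.
Substituting the horizontal relation into the vertical equation gives 1.158 T_Q = 2270, so T_Q = 1960 N.

T_Q ≈ 1960 N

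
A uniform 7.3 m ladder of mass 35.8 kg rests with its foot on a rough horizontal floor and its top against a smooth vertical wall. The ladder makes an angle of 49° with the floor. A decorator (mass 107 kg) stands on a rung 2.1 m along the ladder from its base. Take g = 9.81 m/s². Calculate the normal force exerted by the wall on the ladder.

N_wall ≈ 415 N

Torques about the foot: N_wall · 7.3 sin 49° = 35.8×9.81×3.65 cos 49° + 107×9.81×2.1 cos 49° → N_wall = 415.14 N.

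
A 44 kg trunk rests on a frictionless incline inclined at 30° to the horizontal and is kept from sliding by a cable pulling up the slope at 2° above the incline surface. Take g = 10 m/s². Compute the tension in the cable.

Take axes along and perpendicular to the incline. Weight components: W sin 30° = 220 N down-slope, W cos 30° = 381.1 N into the surface.
Along incline: T cos 2° = W sin 30° → T = 220.1 N.
Perpendicular: N = W cos 30° − T sin 2° = 373.4 N.

T ≈ 220 N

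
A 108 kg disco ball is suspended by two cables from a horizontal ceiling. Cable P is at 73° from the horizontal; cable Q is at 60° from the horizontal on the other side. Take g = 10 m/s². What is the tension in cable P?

T_P ≈ 738 N

Weight W = 108 × 10 = 1080 N acts straight down.
Horizontal: T_P cos 73° = T_Q cos 60°  →  T_Q = 0.5847 T_P.
Vertical: T_P sin 73° + T_Q sin 60° = 1080.
Substituting the horizontal relation into the vertical equation gives 1.463 T_P = 1080, so T_P = 738.4 N.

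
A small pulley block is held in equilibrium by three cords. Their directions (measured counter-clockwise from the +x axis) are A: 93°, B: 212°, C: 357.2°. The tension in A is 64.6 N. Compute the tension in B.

Resolve: ΣF_x = 64.6 cos 93° + T_B cos 212° + T_C cos 357.2° = 0.
        ΣF_y = 64.6 sin 93° + T_B sin 212° + T_C sin 357.2° = 0.
The known terms sum to (-3.381, 64.51) N, so -0.8480 T_B + 0.9988 T_C = 3.381 and -0.5299 T_B − 0.0488 T_C = -64.51.
Solving simultaneously: T_B = 112.6 N, T_C = 99 N.

T_B ≈ 113 N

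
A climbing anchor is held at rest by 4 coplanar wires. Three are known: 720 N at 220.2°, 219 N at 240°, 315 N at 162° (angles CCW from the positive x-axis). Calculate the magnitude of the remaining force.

Sum the known components: ΣF_x = -959 N, ΣF_y = -557 N.
For equilibrium the remaining force must supply (−ΣF_x, −ΣF_y) = (959, 557) N.
Magnitude = √((959)² + (557)²) = 1109 N; direction = atan2(557, 959) = 30.2°.

F ≈ 1110 N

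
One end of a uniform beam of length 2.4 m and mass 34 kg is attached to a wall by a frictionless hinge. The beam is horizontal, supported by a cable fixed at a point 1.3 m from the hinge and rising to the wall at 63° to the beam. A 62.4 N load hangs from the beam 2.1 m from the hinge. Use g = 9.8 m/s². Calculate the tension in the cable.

T ≈ 458 N

Take torques about the hinge: T sin 63° · 1.3 = 34×9.8×1.2 + 62.4×2.1 = 530.88 N·m.
So T = 530.88 / (0.8910 × 1.3) = 458.32 N.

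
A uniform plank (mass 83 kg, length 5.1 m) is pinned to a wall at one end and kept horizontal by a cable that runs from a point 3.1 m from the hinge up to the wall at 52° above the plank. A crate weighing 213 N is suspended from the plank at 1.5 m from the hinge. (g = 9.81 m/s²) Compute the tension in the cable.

T ≈ 981 N

Take torques about the hinge: T sin 52° · 3.1 = 83×9.81×2.55 + 213×1.5 = 2395.8 N·m.
So T = 2395.8 / (0.7880 × 3.1) = 980.74 N.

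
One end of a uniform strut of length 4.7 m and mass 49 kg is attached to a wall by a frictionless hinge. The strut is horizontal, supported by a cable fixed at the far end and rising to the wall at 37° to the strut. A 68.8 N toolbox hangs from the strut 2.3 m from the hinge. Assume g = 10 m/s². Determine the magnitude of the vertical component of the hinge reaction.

|H_y| ≈ 280 N

Take torques about the hinge: T sin 37° · 4.7 = 49×10×2.35 + 68.8×2.3 = 1309.7 N·m.
So T = 1309.7 / (0.6018 × 4.7) = 463.05 N.
ΣF_y = 0: H_y = (49×10 + 68.8) − T sin 37° = 558.8 − 278.67 = 280.13 N.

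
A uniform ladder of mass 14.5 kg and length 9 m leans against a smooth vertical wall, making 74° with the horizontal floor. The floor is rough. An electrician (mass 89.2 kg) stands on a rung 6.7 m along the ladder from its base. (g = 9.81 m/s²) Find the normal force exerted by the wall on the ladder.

Torques about the foot: N_wall · 9 sin 74° = 14.5×9.81×4.5 cos 74° + 89.2×9.81×6.7 cos 74° → N_wall = 207.19 N.

N_wall ≈ 207 N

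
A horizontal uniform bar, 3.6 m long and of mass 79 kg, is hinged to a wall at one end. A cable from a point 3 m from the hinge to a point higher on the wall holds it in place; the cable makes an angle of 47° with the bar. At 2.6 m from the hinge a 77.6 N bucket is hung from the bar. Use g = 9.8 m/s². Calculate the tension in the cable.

Take torques about the hinge: T sin 47° · 3 = 79×9.8×1.8 + 77.6×2.6 = 1595.3 N·m.
So T = 1595.3 / (0.7314 × 3) = 727.11 N.

T ≈ 727 N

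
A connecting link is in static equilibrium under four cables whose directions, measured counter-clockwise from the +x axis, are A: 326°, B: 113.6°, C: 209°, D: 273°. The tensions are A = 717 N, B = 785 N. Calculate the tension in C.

Resolve: ΣF_x = 717 cos 326° + 785 cos 113.6° + T_C cos 209° + T_D cos 273° = 0.
        ΣF_y = 717 sin 326° + 785 sin 113.6° + T_C sin 209° + T_D sin 273° = 0.
The known terms sum to (280.1, 318.4) N, so -0.8746 T_C + 0.0523 T_D = -280.1 and -0.4848 T_C − 0.9986 T_D = -318.4.
Solving simultaneously: T_C = 329.8 N, T_D = 158.7 N.

T_C ≈ 330 N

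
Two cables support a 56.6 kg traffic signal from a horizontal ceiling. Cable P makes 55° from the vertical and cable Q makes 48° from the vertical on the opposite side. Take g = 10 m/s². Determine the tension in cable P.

Angles from the horizontal: cable P is 90° − 55° = 35°, cable Q is 90° − 48° = 42°.
Weight W = 56.6 × 10 = 566 N acts straight down.
Horizontal: T_P cos 35° = T_Q cos 42°  →  T_Q = 1.102 T_P.
Vertical: T_P sin 35° + T_Q sin 42° = 566.
Substituting the horizontal relation into the vertical equation gives 1.311 T_P = 566, so T_P = 431.7 N.

T_P ≈ 432 N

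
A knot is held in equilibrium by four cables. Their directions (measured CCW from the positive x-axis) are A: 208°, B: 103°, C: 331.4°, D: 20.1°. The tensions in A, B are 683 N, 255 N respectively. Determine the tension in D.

T_D ≈ 505 N

Resolve: ΣF_x = 683 cos 208° + 255 cos 103° + T_C cos 331.4° + T_D cos 20.1° = 0.
        ΣF_y = 683 sin 208° + 255 sin 103° + T_C sin 331.4° + T_D sin 20.1° = 0.
The known terms sum to (-660.4, -72.18) N, so 0.8780 T_C + 0.9391 T_D = 660.4 and -0.4787 T_C + 0.3437 T_D = 72.18.
Solving simultaneously: T_C = 211.9 N, T_D = 505.2 N.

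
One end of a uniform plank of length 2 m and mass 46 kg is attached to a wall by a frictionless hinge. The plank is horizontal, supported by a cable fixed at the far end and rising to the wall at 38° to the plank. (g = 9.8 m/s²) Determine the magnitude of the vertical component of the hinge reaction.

Take torques about the hinge: T sin 38° · 2 = 46×9.8×1 = 450.8 N·m.
So T = 450.8 / (0.6157 × 2) = 366.11 N.
ΣF_y = 0: H_y = (46×9.8) − T sin 38° = 450.8 − 225.4 = 225.4 N.

|H_y| ≈ 225 N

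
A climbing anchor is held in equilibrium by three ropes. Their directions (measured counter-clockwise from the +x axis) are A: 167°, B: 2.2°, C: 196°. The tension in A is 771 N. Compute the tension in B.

T_B ≈ 1570 N

Resolve: ΣF_x = 771 cos 167° + T_B cos 2.2° + T_C cos 196° = 0.
        ΣF_y = 771 sin 167° + T_B sin 2.2° + T_C sin 196° = 0.
The known terms sum to (-751.2, 173.4) N, so 0.9993 T_B − 0.9613 T_C = 751.2 and 0.0384 T_B − 0.2756 T_C = -173.4.
Solving simultaneously: T_B = 1567 N, T_C = 847.5 N.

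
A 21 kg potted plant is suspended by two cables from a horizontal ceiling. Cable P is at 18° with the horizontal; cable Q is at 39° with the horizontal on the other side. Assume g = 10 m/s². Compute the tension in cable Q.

T_Q ≈ 238 N

Weight W = 21 × 10 = 210 N acts straight down.
Horizontal: T_P cos 18° = T_Q cos 39°  →  T_P = 0.8171 T_Q.
Vertical: T_P sin 18° + T_Q sin 39° = 210.
Substituting the horizontal relation into the vertical equation gives 0.8818 T_Q = 210, so T_Q = 238.1 N.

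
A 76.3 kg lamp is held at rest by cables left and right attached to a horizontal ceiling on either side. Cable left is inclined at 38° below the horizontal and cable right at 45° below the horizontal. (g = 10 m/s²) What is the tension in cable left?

T_left ≈ 544 N

Weight W = 76.3 × 10 = 763 N acts straight down.
Horizontal: T_left cos 38° = T_right cos 45°  →  T_right = 1.114 T_left.
Vertical: T_left sin 38° + T_right sin 45° = 763.
Substituting the horizontal relation into the vertical equation gives 1.404 T_left = 763, so T_left = 543.6 N.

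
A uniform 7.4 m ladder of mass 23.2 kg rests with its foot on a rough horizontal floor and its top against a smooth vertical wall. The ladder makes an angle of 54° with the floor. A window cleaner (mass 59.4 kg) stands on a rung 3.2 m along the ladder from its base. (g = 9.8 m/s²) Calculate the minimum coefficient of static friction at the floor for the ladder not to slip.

μ_min ≈ 0.328

ΣF_y = 0: N_floor = 23.2×9.8 + 59.4×9.8 = 809.48 N.
Torques about the foot: N_wall · 7.4 sin 54° = 23.2×9.8×3.7 cos 54° + 59.4×9.8×3.2 cos 54° → N_wall = 265.48 N.
ΣF_x = 0: f_floor = N_wall = 265.48 N.
μ_min = f_floor / N_floor = 265.48 / 809.48 = 0.328.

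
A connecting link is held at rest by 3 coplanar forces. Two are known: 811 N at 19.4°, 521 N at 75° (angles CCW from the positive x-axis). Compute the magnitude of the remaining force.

Sum the known components: ΣF_x = 899.8 N, ΣF_y = 772.6 N.
For equilibrium the remaining force must supply (−ΣF_x, −ΣF_y) = (-899.8, -772.6) N.
Magnitude = √((-899.8)² + (-772.6)²) = 1186 N; direction = atan2(-772.6, -899.8) = 220.7°.

F ≈ 1190 N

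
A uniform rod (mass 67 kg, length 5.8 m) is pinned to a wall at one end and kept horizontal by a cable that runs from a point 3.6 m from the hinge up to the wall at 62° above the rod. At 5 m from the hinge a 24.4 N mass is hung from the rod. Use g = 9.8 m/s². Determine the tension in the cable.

Take torques about the hinge: T sin 62° · 3.6 = 67×9.8×2.9 + 24.4×5 = 2026.1 N·m.
So T = 2026.1 / (0.8829 × 3.6) = 637.43 N.

T ≈ 637 N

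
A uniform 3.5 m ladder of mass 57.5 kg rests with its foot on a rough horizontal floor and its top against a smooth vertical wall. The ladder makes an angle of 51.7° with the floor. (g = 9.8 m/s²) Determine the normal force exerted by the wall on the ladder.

Torques about the foot: N_wall · 3.5 sin 51.7° = 57.5×9.8×1.75 cos 51.7° → N_wall = 222.51 N.

N_wall ≈ 223 N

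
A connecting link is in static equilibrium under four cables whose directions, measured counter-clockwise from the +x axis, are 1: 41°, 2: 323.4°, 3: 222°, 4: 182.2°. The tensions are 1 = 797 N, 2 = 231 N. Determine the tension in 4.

Resolve: ΣF_x = 797 cos 41° + 231 cos 323.4° + T_3 cos 222° + T_4 cos 182.2° = 0.
        ΣF_y = 797 sin 41° + 231 sin 323.4° + T_3 sin 222° + T_4 sin 182.2° = 0.
The known terms sum to (787, 385.2) N, so -0.7431 T_3 − 0.9993 T_4 = -787 and -0.6691 T_3 − 0.0384 T_4 = -385.2.
Solving simultaneously: T_3 = 554.1 N, T_4 = 375.5 N.

T_4 ≈ 375 N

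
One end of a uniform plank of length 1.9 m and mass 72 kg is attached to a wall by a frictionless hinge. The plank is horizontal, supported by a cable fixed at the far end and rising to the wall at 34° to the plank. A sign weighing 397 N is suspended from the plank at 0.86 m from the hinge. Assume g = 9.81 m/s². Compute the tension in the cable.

Take torques about the hinge: T sin 34° · 1.9 = 72×9.81×0.95 + 397×0.86 = 1012.4 N·m.
So T = 1012.4 / (0.5592 × 1.9) = 952.9 N.

T ≈ 953 N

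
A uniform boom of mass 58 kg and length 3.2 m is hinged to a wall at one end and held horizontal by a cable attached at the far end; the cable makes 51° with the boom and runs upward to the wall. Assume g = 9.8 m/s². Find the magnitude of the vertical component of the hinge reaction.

|H_y| ≈ 284 N

Take torques about the hinge: T sin 51° · 3.2 = 58×9.8×1.6 = 909.44 N·m.
So T = 909.44 / (0.7771 × 3.2) = 365.7 N.
ΣF_y = 0: H_y = (58×9.8) − T sin 51° = 568.4 − 284.2 = 284.2 N.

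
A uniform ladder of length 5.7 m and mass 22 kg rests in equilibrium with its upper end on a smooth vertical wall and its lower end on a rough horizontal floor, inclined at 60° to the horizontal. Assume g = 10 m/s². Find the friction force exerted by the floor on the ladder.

f ≈ 63.5 N

Torques about the foot: N_wall · 5.7 sin 60° = 22×10×2.85 cos 60° → N_wall = 63.509 N.
ΣF_x = 0: f_floor = N_wall = 63.509 N.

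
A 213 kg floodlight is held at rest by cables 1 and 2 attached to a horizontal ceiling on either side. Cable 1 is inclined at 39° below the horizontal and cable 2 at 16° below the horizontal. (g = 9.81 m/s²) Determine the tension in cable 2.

T_2 ≈ 1980 N

Weight W = 213 × 9.81 = 2090 N acts straight down.
Horizontal: T_1 cos 39° = T_2 cos 16°  →  T_1 = 1.237 T_2.
Vertical: T_1 sin 39° + T_2 sin 16° = 2090.
Substituting the horizontal relation into the vertical equation gives 1.054 T_2 = 2090, so T_2 = 1982 N.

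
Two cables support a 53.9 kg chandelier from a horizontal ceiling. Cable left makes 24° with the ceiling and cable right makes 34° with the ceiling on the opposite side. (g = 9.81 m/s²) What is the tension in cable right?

T_right ≈ 570 N

Weight W = 53.9 × 9.81 = 528.8 N acts straight down.
Horizontal: T_left cos 24° = T_right cos 34°  →  T_left = 0.9075 T_right.
Vertical: T_left sin 24° + T_right sin 34° = 528.8.
Substituting the horizontal relation into the vertical equation gives 0.9283 T_right = 528.8, so T_right = 569.6 N.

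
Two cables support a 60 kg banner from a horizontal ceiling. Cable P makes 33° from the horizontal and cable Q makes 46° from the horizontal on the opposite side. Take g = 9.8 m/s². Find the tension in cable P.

T_P ≈ 416 N

Weight W = 60 × 9.8 = 588 N acts straight down.
Horizontal: T_P cos 33° = T_Q cos 46°  →  T_Q = 1.207 T_P.
Vertical: T_P sin 33° + T_Q sin 46° = 588.
Substituting the horizontal relation into the vertical equation gives 1.413 T_P = 588, so T_P = 416.1 N.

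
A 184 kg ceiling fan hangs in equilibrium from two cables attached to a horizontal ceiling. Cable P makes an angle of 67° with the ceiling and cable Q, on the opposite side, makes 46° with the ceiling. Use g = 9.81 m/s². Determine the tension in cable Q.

T_Q ≈ 766 N

Weight W = 184 × 9.81 = 1805 N acts straight down.
Horizontal: T_P cos 67° = T_Q cos 46°  →  T_P = 1.778 T_Q.
Vertical: T_P sin 67° + T_Q sin 46° = 1805.
Substituting the horizontal relation into the vertical equation gives 2.356 T_Q = 1805, so T_Q = 766.2 N.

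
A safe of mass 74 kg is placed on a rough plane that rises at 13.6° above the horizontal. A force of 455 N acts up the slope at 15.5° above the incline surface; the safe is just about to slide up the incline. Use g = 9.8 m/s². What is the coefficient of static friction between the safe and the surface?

On the verge of sliding up the incline, friction is at its maximum μN and acts down the slope.
Perpendicular to incline: N = W cos 13.6° − P sin 15.5° = 704.9 − 121.6 = 583.3 N.
Along incline: P cos 15.5° − μN = W sin 13.6° → μ = −(W sin 13.6° − P cos 15.5°) / N = 0.4594.

μ ≈ 0.459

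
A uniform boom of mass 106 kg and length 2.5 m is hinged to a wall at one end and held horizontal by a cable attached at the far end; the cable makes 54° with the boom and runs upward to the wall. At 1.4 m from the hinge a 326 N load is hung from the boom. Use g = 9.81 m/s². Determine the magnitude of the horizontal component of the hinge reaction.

Take torques about the hinge: T sin 54° · 2.5 = 106×9.81×1.25 + 326×1.4 = 1756.2 N·m.
So T = 1756.2 / (0.8090 × 2.5) = 868.33 N.
ΣF_x = 0: H_x = T cos 54° = 510.39 N.

H_x ≈ 510 N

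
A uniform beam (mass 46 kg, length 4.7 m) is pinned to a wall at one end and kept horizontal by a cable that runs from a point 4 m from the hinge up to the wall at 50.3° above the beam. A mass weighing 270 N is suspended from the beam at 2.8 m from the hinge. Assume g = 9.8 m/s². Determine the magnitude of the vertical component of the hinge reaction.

|H_y| ≈ 267 N

Take torques about the hinge: T sin 50.3° · 4 = 46×9.8×2.35 + 270×2.8 = 1815.4 N·m.
So T = 1815.4 / (0.7694 × 4) = 589.87 N.
ΣF_y = 0: H_y = (46×9.8 + 270) − T sin 50.3° = 720.8 − 453.84 = 266.95 N.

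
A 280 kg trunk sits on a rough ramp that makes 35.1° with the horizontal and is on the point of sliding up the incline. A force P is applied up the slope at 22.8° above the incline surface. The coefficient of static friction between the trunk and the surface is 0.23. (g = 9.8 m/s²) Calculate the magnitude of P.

On the verge of sliding up the incline, friction equals μN and acts down the slope.
Perpendicular: N + P sin 22.8° = W cos 35.1° = 2245 N.
Along incline: P cos 22.8° = W sin 35.1° + μN  with W sin 35.1° = 1578 N.
Solving the pair for P and N: P = 2071 N, N = 1442 N (and f = μN = 331.7 N).

P ≈ 2070 N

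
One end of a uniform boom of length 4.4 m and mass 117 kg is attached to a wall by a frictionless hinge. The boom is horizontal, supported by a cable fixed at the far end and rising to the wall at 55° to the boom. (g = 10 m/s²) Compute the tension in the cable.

Take torques about the hinge: T sin 55° · 4.4 = 117×10×2.2 = 2574 N·m.
So T = 2574 / (0.8192 × 4.4) = 714.15 N.

T ≈ 714 N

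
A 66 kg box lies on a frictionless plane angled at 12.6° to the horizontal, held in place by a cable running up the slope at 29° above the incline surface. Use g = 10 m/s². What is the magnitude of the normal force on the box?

Take axes along and perpendicular to the incline. Weight components: W sin 12.6° = 144 N down-slope, W cos 12.6° = 644.1 N into the surface.
Along incline: T cos 29° = W sin 12.6° → T = 164.6 N.
Perpendicular: N = W cos 12.6° − T sin 29° = 564.3 N.

N ≈ 564 N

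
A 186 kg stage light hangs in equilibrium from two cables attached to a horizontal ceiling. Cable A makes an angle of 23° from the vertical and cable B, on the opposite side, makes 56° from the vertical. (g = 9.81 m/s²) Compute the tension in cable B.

Angles from the horizontal: cable A is 90° − 23° = 67°, cable B is 90° − 56° = 34°.
Weight W = 186 × 9.81 = 1825 N acts straight down.
Horizontal: T_A cos 67° = T_B cos 34°  →  T_A = 2.122 T_B.
Vertical: T_A sin 67° + T_B sin 34° = 1825.
Substituting the horizontal relation into the vertical equation gives 2.512 T_B = 1825, so T_B = 726.3 N.

T_B ≈ 726 N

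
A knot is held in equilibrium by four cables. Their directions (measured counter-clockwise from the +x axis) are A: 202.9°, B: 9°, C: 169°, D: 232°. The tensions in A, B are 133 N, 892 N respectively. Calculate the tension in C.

T_C ≈ 610 N

Resolve: ΣF_x = 133 cos 202.9° + 892 cos 9° + T_C cos 169° + T_D cos 232° = 0.
        ΣF_y = 133 sin 202.9° + 892 sin 9° + T_C sin 169° + T_D sin 232° = 0.
The known terms sum to (758.5, 87.79) N, so -0.9816 T_C − 0.6157 T_D = -758.5 and 0.1908 T_C − 0.7880 T_D = -87.79.
Solving simultaneously: T_C = 610.2 N, T_D = 259.1 N.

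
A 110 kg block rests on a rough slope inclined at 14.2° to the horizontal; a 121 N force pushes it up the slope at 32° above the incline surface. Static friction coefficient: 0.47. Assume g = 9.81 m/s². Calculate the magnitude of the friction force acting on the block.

Axes along / perpendicular to the incline. W sin 14.2° = 264.7 N down-slope; W cos 14.2° = 1046 N into the surface.
Perpendicular: N = W cos 14.2° − P sin 32° = 1046 − 64.12 = 982 N.
Along incline: P cos 32° + f = W sin 14.2° (friction acts up-slope) → f = 264.7 − 102.6 = 162.1 N.
|f| = 162.1 N ≤ μN = 461.5 N, so the block is indeed static.

f ≈ 162 N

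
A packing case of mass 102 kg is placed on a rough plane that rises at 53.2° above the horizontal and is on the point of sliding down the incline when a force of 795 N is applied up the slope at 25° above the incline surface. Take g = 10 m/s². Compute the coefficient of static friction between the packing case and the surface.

On the verge of sliding down the incline, friction is at its maximum μN and acts up the slope.
Perpendicular to incline: N = W cos 53.2° − P sin 25° = 611 − 336 = 275 N.
Along incline: P cos 25° + μN = W sin 53.2° → μ = (W sin 53.2° − P cos 25°) / N = 0.3499.

μ ≈ 0.350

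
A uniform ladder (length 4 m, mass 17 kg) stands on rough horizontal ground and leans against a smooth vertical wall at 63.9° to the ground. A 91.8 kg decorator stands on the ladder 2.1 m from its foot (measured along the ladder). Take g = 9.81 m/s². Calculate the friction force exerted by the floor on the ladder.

f ≈ 272 N

Torques about the foot: N_wall · 4 sin 63.9° = 17×9.81×2 cos 63.9° + 91.8×9.81×2.1 cos 63.9° → N_wall = 272.47 N.
ΣF_x = 0: f_floor = N_wall = 272.47 N.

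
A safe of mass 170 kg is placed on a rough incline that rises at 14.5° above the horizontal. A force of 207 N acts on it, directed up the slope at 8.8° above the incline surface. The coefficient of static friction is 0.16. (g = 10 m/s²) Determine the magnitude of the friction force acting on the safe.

Axes along / perpendicular to the incline. W sin 14.5° = 425.6 N down-slope; W cos 14.5° = 1646 N into the surface.
Perpendicular: N = W cos 14.5° − P sin 8.8° = 1646 − 31.67 = 1614 N.
Along incline: P cos 8.8° + f = W sin 14.5° (friction acts up-slope) → f = 425.6 − 204.6 = 221.1 N.
|f| = 221.1 N ≤ μN = 258.3 N, so the safe is indeed static.

f ≈ 221 N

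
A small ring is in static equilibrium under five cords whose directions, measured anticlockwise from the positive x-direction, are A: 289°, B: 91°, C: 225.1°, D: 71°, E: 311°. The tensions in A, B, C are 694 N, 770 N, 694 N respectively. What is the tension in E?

Resolve: ΣF_x = 694 cos 289° + 770 cos 91° + 694 cos 225.1° + T_D cos 71° + T_E cos 311° = 0.
        ΣF_y = 694 sin 289° + 770 sin 91° + 694 sin 225.1° + T_D sin 71° + T_E sin 311° = 0.
The known terms sum to (-277.4, -377.9) N, so 0.3256 T_D + 0.6561 T_E = 277.4 and 0.9455 T_D − 0.7547 T_E = 377.9.
Solving simultaneously: T_D = 528 N, T_E = 160.8 N.

T_E ≈ 161 N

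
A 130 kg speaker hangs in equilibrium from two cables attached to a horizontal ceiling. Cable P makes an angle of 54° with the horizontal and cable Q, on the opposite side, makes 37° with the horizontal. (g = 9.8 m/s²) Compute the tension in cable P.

Weight W = 130 × 9.8 = 1274 N acts straight down.
Horizontal: T_P cos 54° = T_Q cos 37°  →  T_Q = 0.736 T_P.
Vertical: T_P sin 54° + T_Q sin 37° = 1274.
Substituting the horizontal relation into the vertical equation gives 1.252 T_P = 1274, so T_P = 1018 N.

T_P ≈ 1020 N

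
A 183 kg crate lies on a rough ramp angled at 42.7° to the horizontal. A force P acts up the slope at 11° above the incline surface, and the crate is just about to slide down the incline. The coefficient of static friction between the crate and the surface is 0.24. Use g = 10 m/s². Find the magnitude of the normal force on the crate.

On the verge of sliding down the incline, friction equals μN and acts up the slope.
Perpendicular: N + P sin 11° = W cos 42.7° = 1345 N.
Along incline: P cos 11° + μN = W sin 42.7° with W sin 42.7° = 1241 N.
Solving the pair for P and N: P = 981.2 N, N = 1158 N (and f = μN = 277.8 N).

N ≈ 1160 N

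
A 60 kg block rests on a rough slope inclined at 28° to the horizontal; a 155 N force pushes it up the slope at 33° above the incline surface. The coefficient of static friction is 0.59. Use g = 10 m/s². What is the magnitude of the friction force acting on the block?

f ≈ 152 N

Axes along / perpendicular to the incline. W sin 28° = 281.7 N down-slope; W cos 28° = 529.8 N into the surface.
Perpendicular: N = W cos 28° − P sin 33° = 529.8 − 84.42 = 445.3 N.
Along incline: P cos 33° + f = W sin 28° (friction acts up-slope) → f = 281.7 − 130 = 151.7 N.
|f| = 151.7 N ≤ μN = 262.8 N, so the block is indeed static.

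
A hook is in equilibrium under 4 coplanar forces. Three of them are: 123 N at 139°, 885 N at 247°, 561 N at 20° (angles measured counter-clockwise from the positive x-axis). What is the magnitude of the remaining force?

F ≈ 549 N

Sum the known components: ΣF_x = 88.54 N, ΣF_y = -542.1 N.
For equilibrium the remaining force must supply (−ΣF_x, −ΣF_y) = (-88.54, 542.1) N.
Magnitude = √((-88.54)² + (542.1)²) = 549.3 N; direction = atan2(542.1, -88.54) = 99.3°.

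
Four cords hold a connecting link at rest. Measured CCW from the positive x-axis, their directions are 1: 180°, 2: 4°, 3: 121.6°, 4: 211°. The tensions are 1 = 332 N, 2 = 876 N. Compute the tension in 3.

Resolve: ΣF_x = 332 cos 180° + 876 cos 4° + T_3 cos 121.6° + T_4 cos 211° = 0.
        ΣF_y = 332 sin 180° + 876 sin 4° + T_3 sin 121.6° + T_4 sin 211° = 0.
The known terms sum to (541.9, 61.11) N, so -0.5240 T_3 − 0.8572 T_4 = -541.9 and 0.8517 T_3 − 0.5150 T_4 = -61.11.
Solving simultaneously: T_3 = 226.7 N, T_4 = 493.6 N.

T_3 ≈ 227 N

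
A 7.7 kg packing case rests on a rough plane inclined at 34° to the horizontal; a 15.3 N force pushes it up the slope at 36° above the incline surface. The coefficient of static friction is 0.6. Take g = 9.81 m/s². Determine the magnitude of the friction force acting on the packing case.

Axes along / perpendicular to the incline. W sin 34° = 42.24 N down-slope; W cos 34° = 62.62 N into the surface.
Perpendicular: N = W cos 34° − P sin 36° = 62.62 − 8.993 = 53.63 N.
Along incline: P cos 36° + f = W sin 34° (friction acts up-slope) → f = 42.24 − 12.38 = 29.86 N.
|f| = 29.86 N ≤ μN = 32.18 N, so the packing case is indeed static.

f ≈ 29.9 N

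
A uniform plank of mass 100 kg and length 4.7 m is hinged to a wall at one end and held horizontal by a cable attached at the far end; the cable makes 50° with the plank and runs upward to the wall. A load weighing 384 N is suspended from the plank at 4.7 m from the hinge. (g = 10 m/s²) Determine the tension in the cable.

Take torques about the hinge: T sin 50° · 4.7 = 100×10×2.35 + 384×4.7 = 4154.8 N·m.
So T = 4154.8 / (0.7660 × 4.7) = 1154 N.

T ≈ 1150 N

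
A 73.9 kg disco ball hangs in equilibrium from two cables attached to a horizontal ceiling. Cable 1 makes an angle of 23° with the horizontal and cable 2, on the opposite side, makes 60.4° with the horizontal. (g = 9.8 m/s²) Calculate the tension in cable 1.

Weight W = 73.9 × 9.8 = 724.2 N acts straight down.
Horizontal: T_1 cos 23° = T_2 cos 60.4°  →  T_2 = 1.864 T_1.
Vertical: T_1 sin 23° + T_2 sin 60.4° = 724.2.
Substituting the horizontal relation into the vertical equation gives 2.011 T_1 = 724.2, so T_1 = 360.1 N.

T_1 ≈ 360 N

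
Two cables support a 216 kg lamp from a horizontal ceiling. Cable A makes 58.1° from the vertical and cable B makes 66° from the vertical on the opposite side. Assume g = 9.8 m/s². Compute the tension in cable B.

Angles from the horizontal: cable A is 90° − 58.1° = 31.9°, cable B is 90° − 66° = 24°.
Weight W = 216 × 9.8 = 2117 N acts straight down.
Horizontal: T_A cos 31.9° = T_B cos 24°  →  T_A = 1.076 T_B.
Vertical: T_A sin 31.9° + T_B sin 24° = 2117.
Substituting the horizontal relation into the vertical equation gives 0.9754 T_B = 2117, so T_B = 2170 N.

T_B ≈ 2170 N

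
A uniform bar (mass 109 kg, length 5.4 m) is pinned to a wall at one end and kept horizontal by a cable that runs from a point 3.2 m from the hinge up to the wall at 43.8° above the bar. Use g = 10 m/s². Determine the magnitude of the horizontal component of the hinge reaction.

Take torques about the hinge: T sin 43.8° · 3.2 = 109×10×2.7 = 2943 N·m.
So T = 2943 / (0.6921 × 3.2) = 1328.8 N.
ΣF_x = 0: H_x = T cos 43.8° = 959.04 N.

H_x ≈ 959 N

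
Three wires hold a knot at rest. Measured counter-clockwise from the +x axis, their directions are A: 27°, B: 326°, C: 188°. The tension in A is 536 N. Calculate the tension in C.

T_C ≈ 701 N

Resolve: ΣF_x = 536 cos 27° + T_B cos 326° + T_C cos 188° = 0.
        ΣF_y = 536 sin 27° + T_B sin 326° + T_C sin 188° = 0.
The known terms sum to (477.6, 243.3) N, so 0.8290 T_B − 0.9903 T_C = -477.6 and -0.5592 T_B − 0.1392 T_C = -243.3.
Solving simultaneously: T_B = 260.8 N, T_C = 700.6 N.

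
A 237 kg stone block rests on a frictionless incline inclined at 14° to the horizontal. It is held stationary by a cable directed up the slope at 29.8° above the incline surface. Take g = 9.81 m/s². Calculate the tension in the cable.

T ≈ 648 N

Take axes along and perpendicular to the incline. Weight components: W sin 14° = 562.5 N down-slope, W cos 14° = 2256 N into the surface.
Along incline: T cos 29.8° = W sin 14° → T = 648.2 N.
Perpendicular: N = W cos 14° − T sin 29.8° = 1934 N.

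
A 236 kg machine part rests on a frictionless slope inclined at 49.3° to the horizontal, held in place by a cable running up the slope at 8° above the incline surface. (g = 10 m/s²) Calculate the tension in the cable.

T ≈ 1810 N

Take axes along and perpendicular to the incline. Weight components: W sin 49.3° = 1789 N down-slope, W cos 49.3° = 1539 N into the surface.
Along incline: T cos 8° = W sin 49.3° → T = 1807 N.
Perpendicular: N = W cos 49.3° − T sin 8° = 1287 N.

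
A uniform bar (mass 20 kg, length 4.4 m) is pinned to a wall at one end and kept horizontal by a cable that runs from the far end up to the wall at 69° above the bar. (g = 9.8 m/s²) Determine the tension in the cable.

Take torques about the hinge: T sin 69° · 4.4 = 20×9.8×2.2 = 431.2 N·m.
So T = 431.2 / (0.9336 × 4.4) = 104.97 N.

T ≈ 105 N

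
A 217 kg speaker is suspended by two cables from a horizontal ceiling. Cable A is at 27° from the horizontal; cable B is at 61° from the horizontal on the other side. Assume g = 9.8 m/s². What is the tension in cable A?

T_A ≈ 1030 N

Weight W = 217 × 9.8 = 2127 N acts straight down.
Horizontal: T_A cos 27° = T_B cos 61°  →  T_B = 1.838 T_A.
Vertical: T_A sin 27° + T_B sin 61° = 2127.
Substituting the horizontal relation into the vertical equation gives 2.061 T_A = 2127, so T_A = 1032 N.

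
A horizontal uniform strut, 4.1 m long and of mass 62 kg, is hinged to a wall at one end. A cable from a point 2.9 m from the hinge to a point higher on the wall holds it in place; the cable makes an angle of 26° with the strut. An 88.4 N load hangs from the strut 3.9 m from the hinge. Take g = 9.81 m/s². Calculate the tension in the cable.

Take torques about the hinge: T sin 26° · 2.9 = 62×9.81×2.05 + 88.4×3.9 = 1591.6 N·m.
So T = 1591.6 / (0.4384 × 2.9) = 1252 N.

T ≈ 1250 N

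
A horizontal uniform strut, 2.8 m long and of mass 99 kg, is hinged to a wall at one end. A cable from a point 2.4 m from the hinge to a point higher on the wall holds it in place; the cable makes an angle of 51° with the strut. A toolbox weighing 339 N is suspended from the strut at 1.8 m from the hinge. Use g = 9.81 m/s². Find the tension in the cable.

Take torques about the hinge: T sin 51° · 2.4 = 99×9.81×1.4 + 339×1.8 = 1969.9 N·m.
So T = 1969.9 / (0.7771 × 2.4) = 1056.1 N.

T ≈ 1060 N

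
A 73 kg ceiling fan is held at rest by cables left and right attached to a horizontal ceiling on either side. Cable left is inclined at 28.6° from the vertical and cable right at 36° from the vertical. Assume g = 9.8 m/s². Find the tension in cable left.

Angles from the horizontal: cable left is 90° − 28.6° = 61.4°, cable right is 90° − 36° = 54°.
Weight W = 73 × 9.8 = 715.4 N acts straight down.
Horizontal: T_left cos 61.4° = T_right cos 54°  →  T_right = 0.8144 T_left.
Vertical: T_left sin 61.4° + T_right sin 54° = 715.4.
Substituting the horizontal relation into the vertical equation gives 1.537 T_left = 715.4, so T_left = 465.5 N.

T_left ≈ 465 N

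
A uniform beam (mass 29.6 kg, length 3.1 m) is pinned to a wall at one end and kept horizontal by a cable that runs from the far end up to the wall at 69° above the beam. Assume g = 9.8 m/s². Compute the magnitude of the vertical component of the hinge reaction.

|H_y| ≈ 145 N

Take torques about the hinge: T sin 69° · 3.1 = 29.6×9.8×1.55 = 449.62 N·m.
So T = 449.62 / (0.9336 × 3.1) = 155.36 N.
ΣF_y = 0: H_y = (29.6×9.8) − T sin 69° = 290.08 − 145.04 = 145.04 N.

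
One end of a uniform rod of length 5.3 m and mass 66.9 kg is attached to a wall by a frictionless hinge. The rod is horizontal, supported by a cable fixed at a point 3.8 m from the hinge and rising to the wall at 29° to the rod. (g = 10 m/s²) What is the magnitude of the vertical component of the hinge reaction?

Take torques about the hinge: T sin 29° · 3.8 = 66.9×10×2.65 = 1772.8 N·m.
So T = 1772.8 / (0.4848 × 3.8) = 962.31 N.
ΣF_y = 0: H_y = (66.9×10) − T sin 29° = 669 − 466.54 = 202.46 N.

|H_y| ≈ 202 N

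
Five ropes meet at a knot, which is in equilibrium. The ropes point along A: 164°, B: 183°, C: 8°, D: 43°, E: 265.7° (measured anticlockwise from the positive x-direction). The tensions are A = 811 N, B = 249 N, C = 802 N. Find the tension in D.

T_D ≈ 380 N

Resolve: ΣF_x = 811 cos 164° + 249 cos 183° + 802 cos 8° + T_D cos 43° + T_E cos 265.7° = 0.
        ΣF_y = 811 sin 164° + 249 sin 183° + 802 sin 8° + T_D sin 43° + T_E sin 265.7° = 0.
The known terms sum to (-234, 322.1) N, so 0.7314 T_D − 0.0750 T_E = 234 and 0.6820 T_D − 0.9972 T_E = -322.1.
Solving simultaneously: T_D = 379.8 N, T_E = 582.8 N.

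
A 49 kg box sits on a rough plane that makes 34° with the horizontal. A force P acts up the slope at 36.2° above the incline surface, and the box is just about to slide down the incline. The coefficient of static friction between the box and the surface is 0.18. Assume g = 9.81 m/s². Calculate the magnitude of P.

P ≈ 281 N

On the verge of sliding down the incline, friction equals μN and acts up the slope.
Perpendicular: N + P sin 36.2° = W cos 34° = 398.5 N.
Along incline: P cos 36.2° + μN = W sin 34° with W sin 34° = 268.8 N.
Solving the pair for P and N: P = 281.3 N, N = 232.4 N (and f = μN = 41.83 N).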